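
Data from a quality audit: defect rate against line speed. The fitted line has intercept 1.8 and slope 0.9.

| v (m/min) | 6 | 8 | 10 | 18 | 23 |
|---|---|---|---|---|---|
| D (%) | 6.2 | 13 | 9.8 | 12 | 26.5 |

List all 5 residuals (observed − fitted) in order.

v=6: ŷ = 1.8 + 0.9·6 = 7.2; e = 6.2 − 7.2 = -1
v=8: ŷ = 1.8 + 0.9·8 = 9; e = 13 − 9 = 4
v=10: ŷ = 1.8 + 0.9·10 = 10.8; e = 9.8 − 10.8 = -1
v=18: ŷ = 1.8 + 0.9·18 = 18; e = 12 − 18 = -6
v=23: ŷ = 1.8 + 0.9·23 = 22.5; e = 26.5 − 22.5 = 4

-1, 4, -1, -6, 4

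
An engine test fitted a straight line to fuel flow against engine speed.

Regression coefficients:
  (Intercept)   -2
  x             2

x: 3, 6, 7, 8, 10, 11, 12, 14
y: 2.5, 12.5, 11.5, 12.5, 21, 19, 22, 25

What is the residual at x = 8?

ŷ = -2 + 2·8 = 14
r = 12.5 − 14 = -1.5

r = -1.5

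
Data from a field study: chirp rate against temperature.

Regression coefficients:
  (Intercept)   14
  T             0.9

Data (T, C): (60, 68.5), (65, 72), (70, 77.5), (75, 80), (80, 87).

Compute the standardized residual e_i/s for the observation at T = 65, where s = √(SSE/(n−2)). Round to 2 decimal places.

T=60: ŷ = 14 + 0.9·60 = 68; e = 68.5 − 68 = 0.5
T=65: ŷ = 14 + 0.9·65 = 72.5; e = 72 − 72.5 = -0.5
T=70: ŷ = 14 + 0.9·70 = 77; e = 77.5 − 77 = 0.5
T=75: ŷ = 14 + 0.9·75 = 81.5; e = 80 − 81.5 = -1.5
T=80: ŷ = 14 + 0.9·80 = 86; e = 87 − 86 = 1
SSE = 0.25 + 0.25 + 0.25 + 2.25 + 1 = 4
s = √(4/3) = 1.1547
e/s = -0.5 / 1.1547 = -0.43

-0.43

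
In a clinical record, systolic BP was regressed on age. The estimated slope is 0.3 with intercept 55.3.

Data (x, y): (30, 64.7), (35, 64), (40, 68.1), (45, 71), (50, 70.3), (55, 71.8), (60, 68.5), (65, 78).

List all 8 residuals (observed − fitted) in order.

0.4, -1.8, 0.8, 2.2, 0, 0, -4.8, 3.2

x=30: ŷ = 55.3 + 0.3·30 = 64.3; e = 64.7 − 64.3 = 0.4
x=35: ŷ = 55.3 + 0.3·35 = 65.8; e = 64 − 65.8 = -1.8
x=40: ŷ = 55.3 + 0.3·40 = 67.3; e = 68.1 − 67.3 = 0.8
x=45: ŷ = 55.3 + 0.3·45 = 68.8; e = 71 − 68.8 = 2.2
x=50: ŷ = 55.3 + 0.3·50 = 70.3; e = 70.3 − 70.3 = 0
x=55: ŷ = 55.3 + 0.3·55 = 71.8; e = 71.8 − 71.8 = 0
x=60: ŷ = 55.3 + 0.3·60 = 73.3; e = 68.5 − 73.3 = -4.8
x=65: ŷ = 55.3 + 0.3·65 = 74.8; e = 78 − 74.8 = 3.2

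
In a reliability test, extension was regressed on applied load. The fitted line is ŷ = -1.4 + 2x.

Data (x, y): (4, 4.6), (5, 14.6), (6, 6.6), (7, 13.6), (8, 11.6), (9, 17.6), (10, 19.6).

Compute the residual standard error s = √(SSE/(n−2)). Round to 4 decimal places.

x=4: ŷ = -1.4 + 2·4 = 6.6; r = 4.6 − 6.6 = -2
x=5: ŷ = -1.4 + 2·5 = 8.6; r = 14.6 − 8.6 = 6
x=6: ŷ = -1.4 + 2·6 = 10.6; r = 6.6 − 10.6 = -4
x=7: ŷ = -1.4 + 2·7 = 12.6; r = 13.6 − 12.6 = 1
x=8: ŷ = -1.4 + 2·8 = 14.6; r = 11.6 − 14.6 = -3
x=9: ŷ = -1.4 + 2·9 = 16.6; r = 17.6 − 16.6 = 1
x=10: ŷ = -1.4 + 2·10 = 18.6; r = 19.6 − 18.6 = 1
SSE = 4 + 36 + 16 + 1 + 9 + 1 + 1 = 68
s = √(68/5) = √13.6 ≈ 3.6878

s = 3.6878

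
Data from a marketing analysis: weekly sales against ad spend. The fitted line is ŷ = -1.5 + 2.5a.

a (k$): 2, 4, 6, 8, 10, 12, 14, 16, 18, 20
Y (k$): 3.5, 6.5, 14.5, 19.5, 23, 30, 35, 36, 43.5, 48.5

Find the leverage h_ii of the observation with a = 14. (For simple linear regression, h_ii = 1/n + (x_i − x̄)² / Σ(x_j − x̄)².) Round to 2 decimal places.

ā = (2 + 4 + 6 + 8 + 10 + 12 + 14 + 16 + 18 + 20)/10 = 11
Σ(a − ā)² = 81 + 49 + 25 + 9 + 1 + 1 + 9 + 25 + 49 + 81 = 330
h = 1/10 + (3)²/330 = 0.1 + 0.0272727 = 0.13

h = 0.13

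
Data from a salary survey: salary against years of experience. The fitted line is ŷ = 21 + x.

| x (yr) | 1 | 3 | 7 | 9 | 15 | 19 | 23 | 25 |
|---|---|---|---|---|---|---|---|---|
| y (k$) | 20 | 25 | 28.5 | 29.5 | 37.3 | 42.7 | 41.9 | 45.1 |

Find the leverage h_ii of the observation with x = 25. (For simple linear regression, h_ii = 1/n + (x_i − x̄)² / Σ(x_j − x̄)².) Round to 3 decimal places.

x̄ = (1 + 3 + 7 + 9 + 15 + 19 + 23 + 25)/8 = 12.75
Σ(x − x̄)² = 138.062 + 95.0625 + 33.0625 + 14.0625 + 5.0625 + 39.0625 + 105.062 + 150.062 = 579.5
h = 1/8 + (12.25)²/579.5 = 0.125 + 0.258952 = 0.384

h = 0.384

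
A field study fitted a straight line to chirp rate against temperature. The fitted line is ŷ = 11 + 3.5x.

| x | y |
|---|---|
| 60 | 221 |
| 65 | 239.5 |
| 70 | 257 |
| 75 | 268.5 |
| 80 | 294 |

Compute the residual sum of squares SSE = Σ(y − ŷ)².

SSE = 36

x=60: ŷ = 11 + 3.5·60 = 221; e = 221 − 221 = 0
x=65: ŷ = 11 + 3.5·65 = 238.5; e = 239.5 − 238.5 = 1
x=70: ŷ = 11 + 3.5·70 = 256; e = 257 − 256 = 1
x=75: ŷ = 11 + 3.5·75 = 273.5; e = 268.5 − 273.5 = -5
x=80: ŷ = 11 + 3.5·80 = 291; e = 294 − 291 = 3
SSE = 0 + 1 + 1 + 25 + 9 = 36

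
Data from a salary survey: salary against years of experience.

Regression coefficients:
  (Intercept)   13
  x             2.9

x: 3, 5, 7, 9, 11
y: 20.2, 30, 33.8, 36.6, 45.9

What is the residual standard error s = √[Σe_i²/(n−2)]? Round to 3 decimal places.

s = 2.309

x=3: ŷ = 13 + 2.9·3 = 21.7; e = 20.2 − 21.7 = -1.5
x=5: ŷ = 13 + 2.9·5 = 27.5; e = 30 − 27.5 = 2.5
x=7: ŷ = 13 + 2.9·7 = 33.3; e = 33.8 − 33.3 = 0.5
x=9: ŷ = 13 + 2.9·9 = 39.1; e = 36.6 − 39.1 = -2.5
x=11: ŷ = 13 + 2.9·11 = 44.9; e = 45.9 − 44.9 = 1
SSE = 2.25 + 6.25 + 0.25 + 6.25 + 1 = 16
s = √(16/3) = √5.33333 ≈ 2.309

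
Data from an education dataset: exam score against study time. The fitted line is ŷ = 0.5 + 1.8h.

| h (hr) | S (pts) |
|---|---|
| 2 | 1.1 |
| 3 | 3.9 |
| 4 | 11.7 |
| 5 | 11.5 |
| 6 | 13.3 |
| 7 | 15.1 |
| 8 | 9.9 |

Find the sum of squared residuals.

SSE = 66

h=2: ŷ = 0.5 + 1.8·2 = 4.1; r = 1.1 − 4.1 = -3
h=3: ŷ = 0.5 + 1.8·3 = 5.9; r = 3.9 − 5.9 = -2
h=4: ŷ = 0.5 + 1.8·4 = 7.7; r = 11.7 − 7.7 = 4
h=5: ŷ = 0.5 + 1.8·5 = 9.5; r = 11.5 − 9.5 = 2
h=6: ŷ = 0.5 + 1.8·6 = 11.3; r = 13.3 − 11.3 = 2
h=7: ŷ = 0.5 + 1.8·7 = 13.1; r = 15.1 − 13.1 = 2
h=8: ŷ = 0.5 + 1.8·8 = 14.9; r = 9.9 − 14.9 = -5
SSE = 9 + 4 + 16 + 4 + 4 + 4 + 25 = 66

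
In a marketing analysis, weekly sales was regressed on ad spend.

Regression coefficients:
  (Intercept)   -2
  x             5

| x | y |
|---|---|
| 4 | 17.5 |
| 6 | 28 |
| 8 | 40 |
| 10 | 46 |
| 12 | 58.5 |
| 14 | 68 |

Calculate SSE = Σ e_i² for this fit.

SSE = 8.5

x=4: ŷ = -2 + 5·4 = 18; e = 17.5 − 18 = -0.5
x=6: ŷ = -2 + 5·6 = 28; e = 28 − 28 = 0
x=8: ŷ = -2 + 5·8 = 38; e = 40 − 38 = 2
x=10: ŷ = -2 + 5·10 = 48; e = 46 − 48 = -2
x=12: ŷ = -2 + 5·12 = 58; e = 58.5 − 58 = 0.5
x=14: ŷ = -2 + 5·14 = 68; e = 68 − 68 = 0
SSE = 0.25 + 0 + 4 + 4 + 0.25 + 0 = 8.5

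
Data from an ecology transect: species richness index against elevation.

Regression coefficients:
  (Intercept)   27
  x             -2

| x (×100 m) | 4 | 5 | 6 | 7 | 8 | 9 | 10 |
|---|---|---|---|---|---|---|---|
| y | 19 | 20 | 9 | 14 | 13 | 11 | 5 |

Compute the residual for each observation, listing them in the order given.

x=4: ŷ = 27 − 2·4 = 19; e = 19 − 19 = 0
x=5: ŷ = 27 − 2·5 = 17; e = 20 − 17 = 3
x=6: ŷ = 27 − 2·6 = 15; e = 9 − 15 = -6
x=7: ŷ = 27 − 2·7 = 13; e = 14 − 13 = 1
x=8: ŷ = 27 − 2·8 = 11; e = 13 − 11 = 2
x=9: ŷ = 27 − 2·9 = 9; e = 11 − 9 = 2
x=10: ŷ = 27 − 2·10 = 7; e = 5 − 7 = -2

0, 3, -6, 1, 2, 2, -2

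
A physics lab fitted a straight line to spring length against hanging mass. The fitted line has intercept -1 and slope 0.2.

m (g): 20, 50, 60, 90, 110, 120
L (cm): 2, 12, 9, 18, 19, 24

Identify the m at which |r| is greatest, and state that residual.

m=20: ŷ = -1 + 0.2·20 = 3; r = 2 − 3 = -1
m=50: ŷ = -1 + 0.2·50 = 9; r = 12 − 9 = 3
m=60: ŷ = -1 + 0.2·60 = 11; r = 9 − 11 = -2
m=90: ŷ = -1 + 0.2·90 = 17; r = 18 − 17 = 1
m=110: ŷ = -1 + 0.2·110 = 21; r = 19 − 21 = -2
m=120: ŷ = -1 + 0.2·120 = 23; r = 24 − 23 = 1
Largest |r| is 3 at m = 50, residual 3.

m = 50, r = 3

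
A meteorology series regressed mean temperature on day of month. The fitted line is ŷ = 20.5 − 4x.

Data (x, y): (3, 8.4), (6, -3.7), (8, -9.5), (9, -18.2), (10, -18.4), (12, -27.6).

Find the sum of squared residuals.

x=3: ŷ = 20.5 − 4·3 = 8.5; r = 8.4 − 8.5 = -0.1
x=6: ŷ = 20.5 − 4·6 = -3.5; r = -3.7 − (-3.5) = -0.2
x=8: ŷ = 20.5 − 4·8 = -11.5; r = -9.5 − (-11.5) = 2
x=9: ŷ = 20.5 − 4·9 = -15.5; r = -18.2 − (-15.5) = -2.7
x=10: ŷ = 20.5 − 4·10 = -19.5; r = -18.4 − (-19.5) = 1.1
x=12: ŷ = 20.5 − 4·12 = -27.5; r = -27.6 − (-27.5) = -0.1
SSE = 0.01 + 0.04 + 4 + 7.29 + 1.21 + 0.01 = 12.56

SSE = 12.56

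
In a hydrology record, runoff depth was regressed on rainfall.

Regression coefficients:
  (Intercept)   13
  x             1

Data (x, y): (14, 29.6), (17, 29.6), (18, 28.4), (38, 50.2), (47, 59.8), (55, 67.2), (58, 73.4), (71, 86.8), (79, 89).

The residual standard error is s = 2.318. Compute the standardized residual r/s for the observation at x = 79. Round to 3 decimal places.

ŷ = 13 + 79 = 92
r = 89 − 92 = -3
r/s = -3 / 2.318 = -1.294

-1.294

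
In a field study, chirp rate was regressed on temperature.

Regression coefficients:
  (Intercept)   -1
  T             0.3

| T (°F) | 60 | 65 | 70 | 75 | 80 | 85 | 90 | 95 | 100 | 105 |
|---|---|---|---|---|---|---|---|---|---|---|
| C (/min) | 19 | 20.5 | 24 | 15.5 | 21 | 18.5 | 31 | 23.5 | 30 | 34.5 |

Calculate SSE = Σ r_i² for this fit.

SSE = 158

T=60: Ĉ = -1 + 0.3·60 = 17; r = 19 − 17 = 2
T=65: Ĉ = -1 + 0.3·65 = 18.5; r = 20.5 − 18.5 = 2
T=70: Ĉ = -1 + 0.3·70 = 20; r = 24 − 20 = 4
T=75: Ĉ = -1 + 0.3·75 = 21.5; r = 15.5 − 21.5 = -6
T=80: Ĉ = -1 + 0.3·80 = 23; r = 21 − 23 = -2
T=85: Ĉ = -1 + 0.3·85 = 24.5; r = 18.5 − 24.5 = -6
T=90: Ĉ = -1 + 0.3·90 = 26; r = 31 − 26 = 5
T=95: Ĉ = -1 + 0.3·95 = 27.5; r = 23.5 − 27.5 = -4
T=100: Ĉ = -1 + 0.3·100 = 29; r = 30 − 29 = 1
T=105: Ĉ = -1 + 0.3·105 = 30.5; r = 34.5 − 30.5 = 4
SSE = 4 + 4 + 16 + 36 + 4 + 36 + 25 + 16 + 1 + 16 = 158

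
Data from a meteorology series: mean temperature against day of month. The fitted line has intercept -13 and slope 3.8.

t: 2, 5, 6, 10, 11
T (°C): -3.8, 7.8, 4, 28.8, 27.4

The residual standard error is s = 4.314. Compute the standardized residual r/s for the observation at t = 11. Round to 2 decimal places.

ŷ = -13 + 3.8·11 = 28.8
r = 27.4 − 28.8 = -1.4
r/s = -1.4 / 4.314 = -0.32

-0.32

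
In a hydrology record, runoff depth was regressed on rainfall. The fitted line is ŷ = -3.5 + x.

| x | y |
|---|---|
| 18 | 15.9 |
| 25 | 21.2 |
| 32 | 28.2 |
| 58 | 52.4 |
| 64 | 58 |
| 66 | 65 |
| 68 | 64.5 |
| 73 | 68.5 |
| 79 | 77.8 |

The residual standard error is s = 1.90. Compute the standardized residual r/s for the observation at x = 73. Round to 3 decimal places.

-0.526

ŷ = -3.5 + 73 = 69.5
r = 68.5 − 69.5 = -1
r/s = -1 / 1.90 = -0.526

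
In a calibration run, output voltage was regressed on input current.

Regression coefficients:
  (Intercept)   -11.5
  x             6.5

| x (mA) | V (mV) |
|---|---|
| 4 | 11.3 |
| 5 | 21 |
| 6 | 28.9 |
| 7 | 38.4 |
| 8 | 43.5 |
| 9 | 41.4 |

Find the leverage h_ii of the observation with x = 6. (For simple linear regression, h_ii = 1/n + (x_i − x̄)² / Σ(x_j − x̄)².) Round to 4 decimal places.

x̄ = (4 + 5 + 6 + 7 + 8 + 9)/6 = 6.5
Σ(x − x̄)² = 6.25 + 2.25 + 0.25 + 0.25 + 2.25 + 6.25 = 17.5
h = 1/6 + (-0.5)²/17.5 = 0.166667 + 0.0142857 = 0.1810

h = 0.1810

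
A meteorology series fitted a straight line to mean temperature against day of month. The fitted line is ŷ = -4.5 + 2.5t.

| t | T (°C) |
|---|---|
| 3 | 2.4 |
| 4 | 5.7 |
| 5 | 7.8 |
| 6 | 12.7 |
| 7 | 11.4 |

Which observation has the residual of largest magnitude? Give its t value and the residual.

t=3: ŷ = -4.5 + 2.5·3 = 3; e = 2.4 − 3 = -0.6
t=4: ŷ = -4.5 + 2.5·4 = 5.5; e = 5.7 − 5.5 = 0.2
t=5: ŷ = -4.5 + 2.5·5 = 8; e = 7.8 − 8 = -0.2
t=6: ŷ = -4.5 + 2.5·6 = 10.5; e = 12.7 − 10.5 = 2.2
t=7: ŷ = -4.5 + 2.5·7 = 13; e = 11.4 − 13 = -1.6
Largest |e| is 2.2 at t = 6, residual 2.2.

t = 6, e = 2.2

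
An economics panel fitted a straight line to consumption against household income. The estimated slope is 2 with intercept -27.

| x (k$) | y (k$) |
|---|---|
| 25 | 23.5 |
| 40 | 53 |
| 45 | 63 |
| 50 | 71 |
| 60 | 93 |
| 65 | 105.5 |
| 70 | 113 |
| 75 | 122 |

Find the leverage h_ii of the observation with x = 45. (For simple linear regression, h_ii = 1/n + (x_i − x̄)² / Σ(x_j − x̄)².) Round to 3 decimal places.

h = 0.164

x̄ = (25 + 40 + 45 + 50 + 60 + 65 + 70 + 75)/8 = 53.75
Σ(x − x̄)² = 826.562 + 189.062 + 76.5625 + 14.0625 + 39.0625 + 126.562 + 264.062 + 451.562 = 1987.5
h = 1/8 + (-8.75)²/1987.5 = 0.125 + 0.038522 = 0.164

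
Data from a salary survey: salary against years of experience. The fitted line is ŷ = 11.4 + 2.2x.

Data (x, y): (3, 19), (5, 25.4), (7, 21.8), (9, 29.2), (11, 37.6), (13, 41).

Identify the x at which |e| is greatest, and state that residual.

x = 7, e = -5

x=3: ŷ = 11.4 + 2.2·3 = 18; e = 19 − 18 = 1
x=5: ŷ = 11.4 + 2.2·5 = 22.4; e = 25.4 − 22.4 = 3
x=7: ŷ = 11.4 + 2.2·7 = 26.8; e = 21.8 − 26.8 = -5
x=9: ŷ = 11.4 + 2.2·9 = 31.2; e = 29.2 − 31.2 = -2
x=11: ŷ = 11.4 + 2.2·11 = 35.6; e = 37.6 − 35.6 = 2
x=13: ŷ = 11.4 + 2.2·13 = 40; e = 41 − 40 = 1
Largest |e| is 5 at x = 7, residual -5.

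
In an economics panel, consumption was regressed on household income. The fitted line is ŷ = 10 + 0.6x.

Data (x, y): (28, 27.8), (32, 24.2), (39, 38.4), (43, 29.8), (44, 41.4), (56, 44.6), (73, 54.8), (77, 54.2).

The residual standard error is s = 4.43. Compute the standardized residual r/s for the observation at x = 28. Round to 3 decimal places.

ŷ = 10 + 0.6·28 = 26.8
r = 27.8 − 26.8 = 1
r/s = 1 / 4.43 = 0.226

0.226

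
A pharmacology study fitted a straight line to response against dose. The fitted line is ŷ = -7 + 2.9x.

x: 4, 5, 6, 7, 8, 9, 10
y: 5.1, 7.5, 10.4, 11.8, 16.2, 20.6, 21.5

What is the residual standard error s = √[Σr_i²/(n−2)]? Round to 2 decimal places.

s = 1.00

x=4: ŷ = -7 + 2.9·4 = 4.6; r = 5.1 − 4.6 = 0.5
x=5: ŷ = -7 + 2.9·5 = 7.5; r = 7.5 − 7.5 = 0
x=6: ŷ = -7 + 2.9·6 = 10.4; r = 10.4 − 10.4 = 0
x=7: ŷ = -7 + 2.9·7 = 13.3; r = 11.8 − 13.3 = -1.5
x=8: ŷ = -7 + 2.9·8 = 16.2; r = 16.2 − 16.2 = 0
x=9: ŷ = -7 + 2.9·9 = 19.1; r = 20.6 − 19.1 = 1.5
x=10: ŷ = -7 + 2.9·10 = 22; r = 21.5 − 22 = -0.5
SSE = 0.25 + 0 + 0 + 2.25 + 0 + 2.25 + 0.25 = 5
s = √(5/5) = √1 ≈ 1.00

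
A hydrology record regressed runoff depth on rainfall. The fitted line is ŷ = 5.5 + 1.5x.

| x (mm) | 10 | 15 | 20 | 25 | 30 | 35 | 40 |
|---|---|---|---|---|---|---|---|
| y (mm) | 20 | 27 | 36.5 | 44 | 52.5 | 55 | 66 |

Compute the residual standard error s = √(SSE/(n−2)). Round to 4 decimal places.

x=10: ŷ = 5.5 + 1.5·10 = 20.5; e = 20 − 20.5 = -0.5
x=15: ŷ = 5.5 + 1.5·15 = 28; e = 27 − 28 = -1
x=20: ŷ = 5.5 + 1.5·20 = 35.5; e = 36.5 − 35.5 = 1
x=25: ŷ = 5.5 + 1.5·25 = 43; e = 44 − 43 = 1
x=30: ŷ = 5.5 + 1.5·30 = 50.5; e = 52.5 − 50.5 = 2
x=35: ŷ = 5.5 + 1.5·35 = 58; e = 55 − 58 = -3
x=40: ŷ = 5.5 + 1.5·40 = 65.5; e = 66 − 65.5 = 0.5
SSE = 0.25 + 1 + 1 + 1 + 4 + 9 + 0.25 = 16.5
s = √(16.5/5) = √3.3 ≈ 1.8166

s = 1.8166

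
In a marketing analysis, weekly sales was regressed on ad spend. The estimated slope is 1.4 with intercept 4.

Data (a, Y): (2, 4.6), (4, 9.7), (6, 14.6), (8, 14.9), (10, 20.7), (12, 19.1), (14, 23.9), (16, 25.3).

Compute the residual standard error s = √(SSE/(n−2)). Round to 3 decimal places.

a=2: ŷ = 4 + 1.4·2 = 6.8; e = 4.6 − 6.8 = -2.2
a=4: ŷ = 4 + 1.4·4 = 9.6; e = 9.7 − 9.6 = 0.1
a=6: ŷ = 4 + 1.4·6 = 12.4; e = 14.6 − 12.4 = 2.2
a=8: ŷ = 4 + 1.4·8 = 15.2; e = 14.9 − 15.2 = -0.3
a=10: ŷ = 4 + 1.4·10 = 18; e = 20.7 − 18 = 2.7
a=12: ŷ = 4 + 1.4·12 = 20.8; e = 19.1 − 20.8 = -1.7
a=14: ŷ = 4 + 1.4·14 = 23.6; e = 23.9 − 23.6 = 0.3
a=16: ŷ = 4 + 1.4·16 = 26.4; e = 25.3 − 26.4 = -1.1
SSE = 4.84 + 0.01 + 4.84 + 0.09 + 7.29 + 2.89 + 0.09 + 1.21 = 21.26
s = √(21.26/6) = √3.54333 ≈ 1.882

s = 1.882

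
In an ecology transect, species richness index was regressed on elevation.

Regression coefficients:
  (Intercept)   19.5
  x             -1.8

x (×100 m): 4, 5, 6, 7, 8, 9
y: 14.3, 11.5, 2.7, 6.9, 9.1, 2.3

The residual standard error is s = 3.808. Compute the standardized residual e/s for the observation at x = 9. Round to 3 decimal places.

-0.263

ŷ = 19.5 − 1.8·9 = 3.3
e = 2.3 − 3.3 = -1
e/s = -1 / 3.808 = -0.263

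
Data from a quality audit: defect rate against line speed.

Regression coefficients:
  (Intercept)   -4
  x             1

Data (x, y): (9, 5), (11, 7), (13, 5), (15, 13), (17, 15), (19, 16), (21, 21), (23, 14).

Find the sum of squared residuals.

x=9: ŷ = -4 + 9 = 5; r = 5 − 5 = 0
x=11: ŷ = -4 + 11 = 7; r = 7 − 7 = 0
x=13: ŷ = -4 + 13 = 9; r = 5 − 9 = -4
x=15: ŷ = -4 + 15 = 11; r = 13 − 11 = 2
x=17: ŷ = -4 + 17 = 13; r = 15 − 13 = 2
x=19: ŷ = -4 + 19 = 15; r = 16 − 15 = 1
x=21: ŷ = -4 + 21 = 17; r = 21 − 17 = 4
x=23: ŷ = -4 + 23 = 19; r = 14 − 19 = -5
SSE = 0 + 0 + 16 + 4 + 4 + 1 + 16 + 25 = 66

SSE = 66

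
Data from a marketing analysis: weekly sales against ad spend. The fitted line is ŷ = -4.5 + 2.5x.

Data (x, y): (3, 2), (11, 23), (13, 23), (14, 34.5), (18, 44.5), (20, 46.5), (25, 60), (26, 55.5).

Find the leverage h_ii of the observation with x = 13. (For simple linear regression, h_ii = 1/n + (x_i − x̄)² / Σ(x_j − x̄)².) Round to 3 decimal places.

h = 0.151

x̄ = (3 + 11 + 13 + 14 + 18 + 20 + 25 + 26)/8 = 16.25
Σ(x − x̄)² = 175.562 + 27.5625 + 10.5625 + 5.0625 + 3.0625 + 14.0625 + 76.5625 + 95.0625 = 407.5
h = 1/8 + (-3.25)²/407.5 = 0.125 + 0.0259202 = 0.151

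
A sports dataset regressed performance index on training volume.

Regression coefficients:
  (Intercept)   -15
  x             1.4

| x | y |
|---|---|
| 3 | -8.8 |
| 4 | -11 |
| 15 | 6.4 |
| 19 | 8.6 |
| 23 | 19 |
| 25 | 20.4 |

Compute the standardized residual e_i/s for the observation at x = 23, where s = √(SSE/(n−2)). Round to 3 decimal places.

0.823

x=3: ŷ = -15 + 1.4·3 = -10.8; e = -8.8 − (-10.8) = 2
x=4: ŷ = -15 + 1.4·4 = -9.4; e = -11 − (-9.4) = -1.6
x=15: ŷ = -15 + 1.4·15 = 6; e = 6.4 − 6 = 0.4
x=19: ŷ = -15 + 1.4·19 = 11.6; e = 8.6 − 11.6 = -3
x=23: ŷ = -15 + 1.4·23 = 17.2; e = 19 − 17.2 = 1.8
x=25: ŷ = -15 + 1.4·25 = 20; e = 20.4 − 20 = 0.4
SSE = 4 + 2.56 + 0.16 + 9 + 3.24 + 0.16 = 19.12
s = √(19.12/4) = 2.18632
e/s = 1.8 / 2.18632 = 0.823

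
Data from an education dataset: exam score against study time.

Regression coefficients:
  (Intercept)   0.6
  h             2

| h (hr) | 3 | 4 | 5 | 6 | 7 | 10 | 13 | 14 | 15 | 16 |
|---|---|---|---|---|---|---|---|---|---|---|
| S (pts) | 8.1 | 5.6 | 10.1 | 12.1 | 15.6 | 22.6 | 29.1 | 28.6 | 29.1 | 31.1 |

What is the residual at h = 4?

ŷ = 0.6 + 2·4 = 8.6
r = 5.6 − 8.6 = -3

r = -3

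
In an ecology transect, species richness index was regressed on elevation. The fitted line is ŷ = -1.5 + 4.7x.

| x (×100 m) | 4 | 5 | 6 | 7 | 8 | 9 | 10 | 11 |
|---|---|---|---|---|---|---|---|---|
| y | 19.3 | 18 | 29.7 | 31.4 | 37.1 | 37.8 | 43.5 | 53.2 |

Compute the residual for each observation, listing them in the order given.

2, -4, 3, 0, 1, -3, -2, 3

x=4: ŷ = -1.5 + 4.7·4 = 17.3; e = 19.3 − 17.3 = 2
x=5: ŷ = -1.5 + 4.7·5 = 22; e = 18 − 22 = -4
x=6: ŷ = -1.5 + 4.7·6 = 26.7; e = 29.7 − 26.7 = 3
x=7: ŷ = -1.5 + 4.7·7 = 31.4; e = 31.4 − 31.4 = 0
x=8: ŷ = -1.5 + 4.7·8 = 36.1; e = 37.1 − 36.1 = 1
x=9: ŷ = -1.5 + 4.7·9 = 40.8; e = 37.8 − 40.8 = -3
x=10: ŷ = -1.5 + 4.7·10 = 45.5; e = 43.5 − 45.5 = -2
x=11: ŷ = -1.5 + 4.7·11 = 50.2; e = 53.2 − 50.2 = 3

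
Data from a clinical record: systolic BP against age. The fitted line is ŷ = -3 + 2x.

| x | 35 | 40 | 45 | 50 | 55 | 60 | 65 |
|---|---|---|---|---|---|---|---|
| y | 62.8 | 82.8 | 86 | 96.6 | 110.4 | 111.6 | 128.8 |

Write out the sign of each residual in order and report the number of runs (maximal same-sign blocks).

x=35: ŷ = -3 + 2·35 = 67; e = 62.8 − 67 = -4.2
x=40: ŷ = -3 + 2·40 = 77; e = 82.8 − 77 = 5.8
x=45: ŷ = -3 + 2·45 = 87; e = 86 − 87 = -1
x=50: ŷ = -3 + 2·50 = 97; e = 96.6 − 97 = -0.4
x=55: ŷ = -3 + 2·55 = 107; e = 110.4 − 107 = 3.4
x=60: ŷ = -3 + 2·60 = 117; e = 111.6 − 117 = -5.4
x=65: ŷ = -3 + 2·65 = 127; e = 128.8 − 127 = 1.8
Signs: − + − − + − +
Runs: −×1, +×1, −×2, +×1, −×1, +×1 → 6

6 runs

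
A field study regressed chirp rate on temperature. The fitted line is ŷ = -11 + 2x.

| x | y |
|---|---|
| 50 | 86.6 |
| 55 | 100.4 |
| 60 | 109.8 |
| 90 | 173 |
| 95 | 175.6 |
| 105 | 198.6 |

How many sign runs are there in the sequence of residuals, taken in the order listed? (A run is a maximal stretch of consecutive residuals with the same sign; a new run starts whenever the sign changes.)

3 runs

x=50: ŷ = -11 + 2·50 = 89; r = 86.6 − 89 = -2.4
x=55: ŷ = -11 + 2·55 = 99; r = 100.4 − 99 = 1.4
x=60: ŷ = -11 + 2·60 = 109; r = 109.8 − 109 = 0.8
x=90: ŷ = -11 + 2·90 = 169; r = 173 − 169 = 4
x=95: ŷ = -11 + 2·95 = 179; r = 175.6 − 179 = -3.4
x=105: ŷ = -11 + 2·105 = 199; r = 198.6 − 199 = -0.4
Signs: − + + + − −
Runs: −×1, +×3, −×2 → 3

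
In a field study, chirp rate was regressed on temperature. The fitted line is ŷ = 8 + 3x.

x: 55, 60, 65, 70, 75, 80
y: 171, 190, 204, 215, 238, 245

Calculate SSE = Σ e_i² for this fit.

x=55: ŷ = 8 + 3·55 = 173; e = 171 − 173 = -2
x=60: ŷ = 8 + 3·60 = 188; e = 190 − 188 = 2
x=65: ŷ = 8 + 3·65 = 203; e = 204 − 203 = 1
x=70: ŷ = 8 + 3·70 = 218; e = 215 − 218 = -3
x=75: ŷ = 8 + 3·75 = 233; e = 238 − 233 = 5
x=80: ŷ = 8 + 3·80 = 248; e = 245 − 248 = -3
SSE = 4 + 4 + 1 + 9 + 25 + 9 = 52

SSE = 52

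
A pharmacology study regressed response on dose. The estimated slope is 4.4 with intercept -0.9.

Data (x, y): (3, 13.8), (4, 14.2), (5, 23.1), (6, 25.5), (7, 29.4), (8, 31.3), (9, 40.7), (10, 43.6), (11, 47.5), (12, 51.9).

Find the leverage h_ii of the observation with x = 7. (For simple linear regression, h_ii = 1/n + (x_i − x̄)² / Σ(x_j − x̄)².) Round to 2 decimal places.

h = 0.10

x̄ = (3 + 4 + 5 + 6 + 7 + 8 + 9 + 10 + 11 + 12)/10 = 7.5
Σ(x − x̄)² = 20.25 + 12.25 + 6.25 + 2.25 + 0.25 + 0.25 + 2.25 + 6.25 + 12.25 + 20.25 = 82.5
h = 1/10 + (-0.5)²/82.5 = 0.1 + 0.0030303 = 0.10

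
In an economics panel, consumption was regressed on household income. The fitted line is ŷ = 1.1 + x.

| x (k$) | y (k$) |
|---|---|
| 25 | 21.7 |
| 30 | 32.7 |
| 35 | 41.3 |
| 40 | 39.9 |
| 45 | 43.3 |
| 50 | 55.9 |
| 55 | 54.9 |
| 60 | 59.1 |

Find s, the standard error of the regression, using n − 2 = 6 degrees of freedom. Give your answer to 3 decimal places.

s = 3.802

x=25: ŷ = 1.1 + 25 = 26.1; r = 21.7 − 26.1 = -4.4
x=30: ŷ = 1.1 + 30 = 31.1; r = 32.7 − 31.1 = 1.6
x=35: ŷ = 1.1 + 35 = 36.1; r = 41.3 − 36.1 = 5.2
x=40: ŷ = 1.1 + 40 = 41.1; r = 39.9 − 41.1 = -1.2
x=45: ŷ = 1.1 + 45 = 46.1; r = 43.3 − 46.1 = -2.8
x=50: ŷ = 1.1 + 50 = 51.1; r = 55.9 − 51.1 = 4.8
x=55: ŷ = 1.1 + 55 = 56.1; r = 54.9 − 56.1 = -1.2
x=60: ŷ = 1.1 + 60 = 61.1; r = 59.1 − 61.1 = -2
SSE = 19.36 + 2.56 + 27.04 + 1.44 + 7.84 + 23.04 + 1.44 + 4 = 86.72
s = √(86.72/6) = √14.4533 ≈ 3.802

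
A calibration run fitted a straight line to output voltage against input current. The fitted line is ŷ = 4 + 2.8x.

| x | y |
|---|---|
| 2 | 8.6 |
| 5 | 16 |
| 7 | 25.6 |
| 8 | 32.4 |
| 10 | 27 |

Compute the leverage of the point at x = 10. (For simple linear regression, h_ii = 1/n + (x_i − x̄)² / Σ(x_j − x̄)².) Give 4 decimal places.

x̄ = (2 + 5 + 7 + 8 + 10)/5 = 6.4
Σ(x − x̄)² = 19.36 + 1.96 + 0.36 + 2.56 + 12.96 = 37.2
h = 1/5 + (3.6)²/37.2 = 0.2 + 0.348387 = 0.5484

h = 0.5484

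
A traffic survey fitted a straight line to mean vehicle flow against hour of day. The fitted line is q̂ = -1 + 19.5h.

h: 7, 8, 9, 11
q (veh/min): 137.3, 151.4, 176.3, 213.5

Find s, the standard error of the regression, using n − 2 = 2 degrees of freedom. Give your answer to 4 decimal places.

s = 3.1177

h=7: q̂ = -1 + 19.5·7 = 135.5; r = 137.3 − 135.5 = 1.8
h=8: q̂ = -1 + 19.5·8 = 155; r = 151.4 − 155 = -3.6
h=9: q̂ = -1 + 19.5·9 = 174.5; r = 176.3 − 174.5 = 1.8
h=11: q̂ = -1 + 19.5·11 = 213.5; r = 213.5 − 213.5 = 0
SSE = 3.24 + 12.96 + 3.24 + 0 = 19.44
s = √(19.44/2) = √9.72 ≈ 3.1177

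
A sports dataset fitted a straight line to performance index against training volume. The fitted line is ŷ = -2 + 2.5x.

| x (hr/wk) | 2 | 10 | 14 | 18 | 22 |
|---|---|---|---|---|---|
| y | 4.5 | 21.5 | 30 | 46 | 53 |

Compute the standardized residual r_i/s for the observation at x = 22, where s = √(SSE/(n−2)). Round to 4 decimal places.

0.0000

x=2: ŷ = -2 + 2.5·2 = 3; r = 4.5 − 3 = 1.5
x=10: ŷ = -2 + 2.5·10 = 23; r = 21.5 − 23 = -1.5
x=14: ŷ = -2 + 2.5·14 = 33; r = 30 − 33 = -3
x=18: ŷ = -2 + 2.5·18 = 43; r = 46 − 43 = 3
x=22: ŷ = -2 + 2.5·22 = 53; r = 53 − 53 = 0
SSE = 2.25 + 2.25 + 9 + 9 + 0 = 22.5
s = √(22.5/3) = 2.73861
r/s = 0 / 2.73861 = 0.0000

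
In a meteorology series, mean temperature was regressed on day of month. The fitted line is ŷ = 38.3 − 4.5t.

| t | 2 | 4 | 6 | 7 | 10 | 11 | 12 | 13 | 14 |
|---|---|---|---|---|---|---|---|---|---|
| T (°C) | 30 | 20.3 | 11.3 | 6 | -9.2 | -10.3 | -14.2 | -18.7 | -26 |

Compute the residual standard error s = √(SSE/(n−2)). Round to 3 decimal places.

t=2: ŷ = 38.3 − 4.5·2 = 29.3; e = 30 − 29.3 = 0.7
t=4: ŷ = 38.3 − 4.5·4 = 20.3; e = 20.3 − 20.3 = 0
t=6: ŷ = 38.3 − 4.5·6 = 11.3; e = 11.3 − 11.3 = 0
t=7: ŷ = 38.3 − 4.5·7 = 6.8; e = 6 − 6.8 = -0.8
t=10: ŷ = 38.3 − 4.5·10 = -6.7; e = -9.2 − (-6.7) = -2.5
t=11: ŷ = 38.3 − 4.5·11 = -11.2; e = -10.3 − (-11.2) = 0.9
t=12: ŷ = 38.3 − 4.5·12 = -15.7; e = -14.2 − (-15.7) = 1.5
t=13: ŷ = 38.3 − 4.5·13 = -20.2; e = -18.7 − (-20.2) = 1.5
t=14: ŷ = 38.3 − 4.5·14 = -24.7; e = -26 − (-24.7) = -1.3
SSE = 0.49 + 0 + 0 + 0.64 + 6.25 + 0.81 + 2.25 + 2.25 + 1.69 = 14.38
s = √(14.38/7) = √2.05429 ≈ 1.433

s = 1.433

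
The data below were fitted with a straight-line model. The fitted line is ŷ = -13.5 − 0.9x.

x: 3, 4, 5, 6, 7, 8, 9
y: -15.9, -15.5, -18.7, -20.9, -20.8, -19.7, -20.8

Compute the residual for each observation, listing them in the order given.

0.3, 1.6, -0.7, -2, -1, 1, 0.8

x=3: ŷ = -13.5 − 0.9·3 = -16.2; r = -15.9 − (-16.2) = 0.3
x=4: ŷ = -13.5 − 0.9·4 = -17.1; r = -15.5 − (-17.1) = 1.6
x=5: ŷ = -13.5 − 0.9·5 = -18; r = -18.7 − (-18) = -0.7
x=6: ŷ = -13.5 − 0.9·6 = -18.9; r = -20.9 − (-18.9) = -2
x=7: ŷ = -13.5 − 0.9·7 = -19.8; r = -20.8 − (-19.8) = -1
x=8: ŷ = -13.5 − 0.9·8 = -20.7; r = -19.7 − (-20.7) = 1
x=9: ŷ = -13.5 − 0.9·9 = -21.6; r = -20.8 − (-21.6) = 0.8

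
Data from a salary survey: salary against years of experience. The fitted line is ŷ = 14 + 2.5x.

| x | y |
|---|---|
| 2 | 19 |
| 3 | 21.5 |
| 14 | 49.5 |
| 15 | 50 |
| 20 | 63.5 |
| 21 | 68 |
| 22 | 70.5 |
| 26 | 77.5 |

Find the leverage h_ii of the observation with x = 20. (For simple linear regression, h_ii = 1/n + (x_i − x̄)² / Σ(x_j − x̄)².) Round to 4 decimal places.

h = 0.1643

x̄ = (2 + 3 + 14 + 15 + 20 + 21 + 22 + 26)/8 = 15.375
Σ(x − x̄)² = 178.891 + 153.141 + 1.89062 + 0.140625 + 21.3906 + 31.6406 + 43.8906 + 112.891 = 543.875
h = 1/8 + (4.625)²/543.875 = 0.125 + 0.03933 = 0.1643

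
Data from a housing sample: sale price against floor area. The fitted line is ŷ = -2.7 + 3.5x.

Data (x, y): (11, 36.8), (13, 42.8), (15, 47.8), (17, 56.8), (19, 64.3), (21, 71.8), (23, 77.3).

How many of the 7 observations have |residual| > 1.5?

x=11: ŷ = -2.7 + 3.5·11 = 35.8; r = 36.8 − 35.8 = 1
x=13: ŷ = -2.7 + 3.5·13 = 42.8; r = 42.8 − 42.8 = 0
x=15: ŷ = -2.7 + 3.5·15 = 49.8; r = 47.8 − 49.8 = -2
x=17: ŷ = -2.7 + 3.5·17 = 56.8; r = 56.8 − 56.8 = 0
x=19: ŷ = -2.7 + 3.5·19 = 63.8; r = 64.3 − 63.8 = 0.5
x=21: ŷ = -2.7 + 3.5·21 = 70.8; r = 71.8 − 70.8 = 1
x=23: ŷ = -2.7 + 3.5·23 = 77.8; r = 77.3 − 77.8 = -0.5
|r| > 1.5: x=15 (|r|=2) → 1

1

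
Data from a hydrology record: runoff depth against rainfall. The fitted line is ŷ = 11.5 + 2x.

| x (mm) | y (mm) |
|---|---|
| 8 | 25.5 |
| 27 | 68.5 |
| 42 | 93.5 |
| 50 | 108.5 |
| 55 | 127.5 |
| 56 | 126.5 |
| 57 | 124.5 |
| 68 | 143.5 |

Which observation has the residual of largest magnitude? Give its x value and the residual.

x = 55, e = 6

x=8: ŷ = 11.5 + 2·8 = 27.5; e = 25.5 − 27.5 = -2
x=27: ŷ = 11.5 + 2·27 = 65.5; e = 68.5 − 65.5 = 3
x=42: ŷ = 11.5 + 2·42 = 95.5; e = 93.5 − 95.5 = -2
x=50: ŷ = 11.5 + 2·50 = 111.5; e = 108.5 − 111.5 = -3
x=55: ŷ = 11.5 + 2·55 = 121.5; e = 127.5 − 121.5 = 6
x=56: ŷ = 11.5 + 2·56 = 123.5; e = 126.5 − 123.5 = 3
x=57: ŷ = 11.5 + 2·57 = 125.5; e = 124.5 − 125.5 = -1
x=68: ŷ = 11.5 + 2·68 = 147.5; e = 143.5 − 147.5 = -4
Largest |e| is 6 at x = 55, residual 6.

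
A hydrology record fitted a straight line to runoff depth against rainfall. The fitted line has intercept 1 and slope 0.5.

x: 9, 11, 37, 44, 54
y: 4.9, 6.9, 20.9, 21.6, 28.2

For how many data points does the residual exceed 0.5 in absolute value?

3

x=9: ŷ = 1 + 0.5·9 = 5.5; e = 4.9 − 5.5 = -0.6
x=11: ŷ = 1 + 0.5·11 = 6.5; e = 6.9 − 6.5 = 0.4
x=37: ŷ = 1 + 0.5·37 = 19.5; e = 20.9 − 19.5 = 1.4
x=44: ŷ = 1 + 0.5·44 = 23; e = 21.6 − 23 = -1.4
x=54: ŷ = 1 + 0.5·54 = 28; e = 28.2 − 28 = 0.2
|e| > 0.5: x=9 (|e|=0.6), x=37 (|e|=1.4), x=44 (|e|=1.4) → 3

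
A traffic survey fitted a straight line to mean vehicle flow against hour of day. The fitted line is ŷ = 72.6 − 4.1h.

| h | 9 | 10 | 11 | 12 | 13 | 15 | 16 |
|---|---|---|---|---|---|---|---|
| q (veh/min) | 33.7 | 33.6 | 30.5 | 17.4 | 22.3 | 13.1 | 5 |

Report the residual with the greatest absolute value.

h=9: ŷ = 72.6 − 4.1·9 = 35.7; r = 33.7 − 35.7 = -2
h=10: ŷ = 72.6 − 4.1·10 = 31.6; r = 33.6 − 31.6 = 2
h=11: ŷ = 72.6 − 4.1·11 = 27.5; r = 30.5 − 27.5 = 3
h=12: ŷ = 72.6 − 4.1·12 = 23.4; r = 17.4 − 23.4 = -6
h=13: ŷ = 72.6 − 4.1·13 = 19.3; r = 22.3 − 19.3 = 3
h=15: ŷ = 72.6 − 4.1·15 = 11.1; r = 13.1 − 11.1 = 2
h=16: ŷ = 72.6 − 4.1·16 = 7; r = 5 − 7 = -2
Largest |r| is 6 at h = 12, residual -6.

r = -6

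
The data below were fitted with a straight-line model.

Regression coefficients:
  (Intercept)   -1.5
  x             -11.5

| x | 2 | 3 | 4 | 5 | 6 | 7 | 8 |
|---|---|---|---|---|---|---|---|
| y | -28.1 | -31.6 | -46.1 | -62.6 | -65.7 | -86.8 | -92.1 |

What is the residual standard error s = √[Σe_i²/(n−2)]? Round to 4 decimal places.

x=2: ŷ = -1.5 − 11.5·2 = -24.5; e = -28.1 − (-24.5) = -3.6
x=3: ŷ = -1.5 − 11.5·3 = -36; e = -31.6 − (-36) = 4.4
x=4: ŷ = -1.5 − 11.5·4 = -47.5; e = -46.1 − (-47.5) = 1.4
x=5: ŷ = -1.5 − 11.5·5 = -59; e = -62.6 − (-59) = -3.6
x=6: ŷ = -1.5 − 11.5·6 = -70.5; e = -65.7 − (-70.5) = 4.8
x=7: ŷ = -1.5 − 11.5·7 = -82; e = -86.8 − (-82) = -4.8
x=8: ŷ = -1.5 − 11.5·8 = -93.5; e = -92.1 − (-93.5) = 1.4
SSE = 12.96 + 19.36 + 1.96 + 12.96 + 23.04 + 23.04 + 1.96 = 95.28
s = √(95.28/5) = √19.056 ≈ 4.3653

s = 4.3653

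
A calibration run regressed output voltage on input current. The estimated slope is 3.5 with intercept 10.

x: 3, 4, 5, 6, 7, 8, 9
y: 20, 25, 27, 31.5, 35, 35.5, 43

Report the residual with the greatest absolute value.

r = -2.5

x=3: ŷ = 10 + 3.5·3 = 20.5; r = 20 − 20.5 = -0.5
x=4: ŷ = 10 + 3.5·4 = 24; r = 25 − 24 = 1
x=5: ŷ = 10 + 3.5·5 = 27.5; r = 27 − 27.5 = -0.5
x=6: ŷ = 10 + 3.5·6 = 31; r = 31.5 − 31 = 0.5
x=7: ŷ = 10 + 3.5·7 = 34.5; r = 35 − 34.5 = 0.5
x=8: ŷ = 10 + 3.5·8 = 38; r = 35.5 − 38 = -2.5
x=9: ŷ = 10 + 3.5·9 = 41.5; r = 43 − 41.5 = 1.5
Largest |r| is 2.5 at x = 8, residual -2.5.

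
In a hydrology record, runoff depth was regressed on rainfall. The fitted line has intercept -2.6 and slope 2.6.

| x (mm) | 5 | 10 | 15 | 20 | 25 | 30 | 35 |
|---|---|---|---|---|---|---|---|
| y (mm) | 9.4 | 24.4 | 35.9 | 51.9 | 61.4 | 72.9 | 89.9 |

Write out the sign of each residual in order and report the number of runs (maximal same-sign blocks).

6 runs

x=5: ŷ = -2.6 + 2.6·5 = 10.4; r = 9.4 − 10.4 = -1
x=10: ŷ = -2.6 + 2.6·10 = 23.4; r = 24.4 − 23.4 = 1
x=15: ŷ = -2.6 + 2.6·15 = 36.4; r = 35.9 − 36.4 = -0.5
x=20: ŷ = -2.6 + 2.6·20 = 49.4; r = 51.9 − 49.4 = 2.5
x=25: ŷ = -2.6 + 2.6·25 = 62.4; r = 61.4 − 62.4 = -1
x=30: ŷ = -2.6 + 2.6·30 = 75.4; r = 72.9 − 75.4 = -2.5
x=35: ŷ = -2.6 + 2.6·35 = 88.4; r = 89.9 − 88.4 = 1.5
Signs: − + − + − − +
Runs: −×1, +×1, −×1, +×1, −×2, +×1 → 6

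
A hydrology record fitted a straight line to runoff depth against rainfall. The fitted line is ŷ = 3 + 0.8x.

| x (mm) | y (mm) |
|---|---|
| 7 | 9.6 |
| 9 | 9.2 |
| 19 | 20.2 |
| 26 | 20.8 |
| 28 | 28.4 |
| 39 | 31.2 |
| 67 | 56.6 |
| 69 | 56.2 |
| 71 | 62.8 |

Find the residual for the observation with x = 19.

r = 2

ŷ = 3 + 0.8·19 = 18.2
r = 20.2 − 18.2 = 2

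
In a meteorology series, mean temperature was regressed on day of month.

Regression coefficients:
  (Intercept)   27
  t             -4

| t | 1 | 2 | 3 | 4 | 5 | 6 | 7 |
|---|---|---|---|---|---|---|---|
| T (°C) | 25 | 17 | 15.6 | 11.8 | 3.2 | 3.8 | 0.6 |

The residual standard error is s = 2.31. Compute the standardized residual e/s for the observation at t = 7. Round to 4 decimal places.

ŷ = 27 − 4·7 = -1
e = 0.6 − (-1) = 1.6
e/s = 1.6 / 2.31 = 0.6926

0.6926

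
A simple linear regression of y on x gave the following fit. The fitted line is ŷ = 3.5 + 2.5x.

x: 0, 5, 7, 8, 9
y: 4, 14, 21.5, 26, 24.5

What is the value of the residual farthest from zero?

e = 2.5

x=0: ŷ = 3.5 + 2.5·0 = 3.5; e = 4 − 3.5 = 0.5
x=5: ŷ = 3.5 + 2.5·5 = 16; e = 14 − 16 = -2
x=7: ŷ = 3.5 + 2.5·7 = 21; e = 21.5 − 21 = 0.5
x=8: ŷ = 3.5 + 2.5·8 = 23.5; e = 26 − 23.5 = 2.5
x=9: ŷ = 3.5 + 2.5·9 = 26; e = 24.5 − 26 = -1.5
Largest |e| is 2.5 at x = 8, residual 2.5.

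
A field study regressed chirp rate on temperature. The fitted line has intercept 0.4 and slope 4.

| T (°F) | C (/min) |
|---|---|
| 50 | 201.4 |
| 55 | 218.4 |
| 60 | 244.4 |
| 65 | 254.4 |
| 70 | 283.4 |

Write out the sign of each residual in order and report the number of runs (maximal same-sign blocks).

T=50: Ĉ = 0.4 + 4·50 = 200.4; e = 201.4 − 200.4 = 1
T=55: Ĉ = 0.4 + 4·55 = 220.4; e = 218.4 − 220.4 = -2
T=60: Ĉ = 0.4 + 4·60 = 240.4; e = 244.4 − 240.4 = 4
T=65: Ĉ = 0.4 + 4·65 = 260.4; e = 254.4 − 260.4 = -6
T=70: Ĉ = 0.4 + 4·70 = 280.4; e = 283.4 − 280.4 = 3
Signs: + − + − +
Runs: +×1, −×1, +×1, −×1, +×1 → 5

5 runs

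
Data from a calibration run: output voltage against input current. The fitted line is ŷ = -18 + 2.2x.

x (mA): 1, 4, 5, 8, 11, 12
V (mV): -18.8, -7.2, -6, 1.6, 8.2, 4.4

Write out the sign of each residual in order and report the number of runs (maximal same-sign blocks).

x=1: ŷ = -18 + 2.2·1 = -15.8; r = -18.8 − (-15.8) = -3
x=4: ŷ = -18 + 2.2·4 = -9.2; r = -7.2 − (-9.2) = 2
x=5: ŷ = -18 + 2.2·5 = -7; r = -6 − (-7) = 1
x=8: ŷ = -18 + 2.2·8 = -0.4; r = 1.6 − (-0.4) = 2
x=11: ŷ = -18 + 2.2·11 = 6.2; r = 8.2 − 6.2 = 2
x=12: ŷ = -18 + 2.2·12 = 8.4; r = 4.4 − 8.4 = -4
Signs: − + + + + −
Runs: −×1, +×4, −×1 → 3

3 runs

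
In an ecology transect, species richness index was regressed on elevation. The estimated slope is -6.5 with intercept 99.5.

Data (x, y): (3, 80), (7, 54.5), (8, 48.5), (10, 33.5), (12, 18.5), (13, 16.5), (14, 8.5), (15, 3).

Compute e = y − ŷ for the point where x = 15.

ŷ = 99.5 − 6.5·15 = 2
e = 3 − 2 = 1

e = 1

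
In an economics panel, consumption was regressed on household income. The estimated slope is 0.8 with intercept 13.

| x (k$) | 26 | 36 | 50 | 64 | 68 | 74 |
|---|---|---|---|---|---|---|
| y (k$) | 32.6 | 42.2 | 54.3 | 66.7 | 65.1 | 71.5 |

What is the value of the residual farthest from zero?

x=26: ŷ = 13 + 0.8·26 = 33.8; r = 32.6 − 33.8 = -1.2
x=36: ŷ = 13 + 0.8·36 = 41.8; r = 42.2 − 41.8 = 0.4
x=50: ŷ = 13 + 0.8·50 = 53; r = 54.3 − 53 = 1.3
x=64: ŷ = 13 + 0.8·64 = 64.2; r = 66.7 − 64.2 = 2.5
x=68: ŷ = 13 + 0.8·68 = 67.4; r = 65.1 − 67.4 = -2.3
x=74: ŷ = 13 + 0.8·74 = 72.2; r = 71.5 − 72.2 = -0.7
Largest |r| is 2.5 at x = 64, residual 2.5.

r = 2.5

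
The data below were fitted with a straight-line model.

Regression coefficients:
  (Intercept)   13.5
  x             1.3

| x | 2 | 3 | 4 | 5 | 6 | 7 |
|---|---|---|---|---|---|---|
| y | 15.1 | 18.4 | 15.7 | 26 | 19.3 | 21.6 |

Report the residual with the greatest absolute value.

r = 6

x=2: ŷ = 13.5 + 1.3·2 = 16.1; r = 15.1 − 16.1 = -1
x=3: ŷ = 13.5 + 1.3·3 = 17.4; r = 18.4 − 17.4 = 1
x=4: ŷ = 13.5 + 1.3·4 = 18.7; r = 15.7 − 18.7 = -3
x=5: ŷ = 13.5 + 1.3·5 = 20; r = 26 − 20 = 6
x=6: ŷ = 13.5 + 1.3·6 = 21.3; r = 19.3 − 21.3 = -2
x=7: ŷ = 13.5 + 1.3·7 = 22.6; r = 21.6 − 22.6 = -1
Largest |r| is 6 at x = 5, residual 6.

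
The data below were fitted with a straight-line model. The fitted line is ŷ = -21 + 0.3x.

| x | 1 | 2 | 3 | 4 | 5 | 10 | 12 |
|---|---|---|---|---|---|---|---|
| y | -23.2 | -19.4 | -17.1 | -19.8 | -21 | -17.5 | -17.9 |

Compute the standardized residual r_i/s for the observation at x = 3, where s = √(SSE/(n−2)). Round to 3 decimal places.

1.539

x=1: ŷ = -21 + 0.3·1 = -20.7; r = -23.2 − (-20.7) = -2.5
x=2: ŷ = -21 + 0.3·2 = -20.4; r = -19.4 − (-20.4) = 1
x=3: ŷ = -21 + 0.3·3 = -20.1; r = -17.1 − (-20.1) = 3
x=4: ŷ = -21 + 0.3·4 = -19.8; r = -19.8 − (-19.8) = 0
x=5: ŷ = -21 + 0.3·5 = -19.5; r = -21 − (-19.5) = -1.5
x=10: ŷ = -21 + 0.3·10 = -18; r = -17.5 − (-18) = 0.5
x=12: ŷ = -21 + 0.3·12 = -17.4; r = -17.9 − (-17.4) = -0.5
SSE = 6.25 + 1 + 9 + 0 + 2.25 + 0.25 + 0.25 = 19
s = √(19/5) = 1.94936
r/s = 3 / 1.94936 = 1.539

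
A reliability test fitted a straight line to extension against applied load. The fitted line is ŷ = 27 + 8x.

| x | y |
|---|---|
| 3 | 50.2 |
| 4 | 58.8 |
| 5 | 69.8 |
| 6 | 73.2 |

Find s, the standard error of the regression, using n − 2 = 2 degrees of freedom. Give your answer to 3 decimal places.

x=3: ŷ = 27 + 8·3 = 51; e = 50.2 − 51 = -0.8
x=4: ŷ = 27 + 8·4 = 59; e = 58.8 − 59 = -0.2
x=5: ŷ = 27 + 8·5 = 67; e = 69.8 − 67 = 2.8
x=6: ŷ = 27 + 8·6 = 75; e = 73.2 − 75 = -1.8
SSE = 0.64 + 0.04 + 7.84 + 3.24 = 11.76
s = √(11.76/2) = √5.88 ≈ 2.425

s = 2.425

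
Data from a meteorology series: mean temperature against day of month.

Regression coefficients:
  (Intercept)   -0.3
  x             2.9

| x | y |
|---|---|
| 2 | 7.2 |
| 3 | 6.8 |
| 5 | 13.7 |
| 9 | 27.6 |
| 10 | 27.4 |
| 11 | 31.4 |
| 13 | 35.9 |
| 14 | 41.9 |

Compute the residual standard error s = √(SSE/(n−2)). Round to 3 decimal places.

x=2: ŷ = -0.3 + 2.9·2 = 5.5; r = 7.2 − 5.5 = 1.7
x=3: ŷ = -0.3 + 2.9·3 = 8.4; r = 6.8 − 8.4 = -1.6
x=5: ŷ = -0.3 + 2.9·5 = 14.2; r = 13.7 − 14.2 = -0.5
x=9: ŷ = -0.3 + 2.9·9 = 25.8; r = 27.6 − 25.8 = 1.8
x=10: ŷ = -0.3 + 2.9·10 = 28.7; r = 27.4 − 28.7 = -1.3
x=11: ŷ = -0.3 + 2.9·11 = 31.6; r = 31.4 − 31.6 = -0.2
x=13: ŷ = -0.3 + 2.9·13 = 37.4; r = 35.9 − 37.4 = -1.5
x=14: ŷ = -0.3 + 2.9·14 = 40.3; r = 41.9 − 40.3 = 1.6
SSE = 2.89 + 2.56 + 0.25 + 3.24 + 1.69 + 0.04 + 2.25 + 2.56 = 15.48
s = √(15.48/6) = √2.58 ≈ 1.606

s = 1.606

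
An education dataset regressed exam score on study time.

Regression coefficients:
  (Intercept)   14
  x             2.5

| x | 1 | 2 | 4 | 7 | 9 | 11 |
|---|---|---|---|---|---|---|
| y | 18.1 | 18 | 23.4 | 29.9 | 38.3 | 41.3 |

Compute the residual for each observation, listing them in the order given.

x=1: ŷ = 14 + 2.5·1 = 16.5; r = 18.1 − 16.5 = 1.6
x=2: ŷ = 14 + 2.5·2 = 19; r = 18 − 19 = -1
x=4: ŷ = 14 + 2.5·4 = 24; r = 23.4 − 24 = -0.6
x=7: ŷ = 14 + 2.5·7 = 31.5; r = 29.9 − 31.5 = -1.6
x=9: ŷ = 14 + 2.5·9 = 36.5; r = 38.3 − 36.5 = 1.8
x=11: ŷ = 14 + 2.5·11 = 41.5; r = 41.3 − 41.5 = -0.2

1.6, -1, -0.6, -1.6, 1.8, -0.2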